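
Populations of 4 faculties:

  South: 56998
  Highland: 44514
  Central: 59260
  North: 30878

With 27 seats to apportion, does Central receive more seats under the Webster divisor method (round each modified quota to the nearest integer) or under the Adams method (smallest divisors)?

Webster: South 8, Highland 6, Central 9, North 4.
Adams: South 8, Highland 6, Central 8, North 5.
Central gets 9 under Webster and 8 under Adams.

Webster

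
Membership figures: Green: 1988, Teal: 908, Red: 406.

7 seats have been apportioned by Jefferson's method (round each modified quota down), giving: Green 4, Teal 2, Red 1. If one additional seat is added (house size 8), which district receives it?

Green

Priority for the next seat is population ÷ (current seats + 1).
Priorities: Green 397.600, Teal 302.667, Red 203.000.
Highest priority: Green.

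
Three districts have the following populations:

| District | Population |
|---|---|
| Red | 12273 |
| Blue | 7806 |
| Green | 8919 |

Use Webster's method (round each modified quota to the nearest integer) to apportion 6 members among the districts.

Standard divisor 28998/6 ≈ 4833; standard quotas: Red 2.539, Blue 1.615, Green 1.845.
Rounding to the nearest integer gives 3, 2, 2 = 7 seats, so the divisor must be adjusted.
With modified divisor 5100: modified quotas Red 2.406, Blue 1.531, Green 1.749.
Rounding to the nearest integer: Red 2, Blue 2, Green 2 (total 6).

Red=2, Blue=2, Green=2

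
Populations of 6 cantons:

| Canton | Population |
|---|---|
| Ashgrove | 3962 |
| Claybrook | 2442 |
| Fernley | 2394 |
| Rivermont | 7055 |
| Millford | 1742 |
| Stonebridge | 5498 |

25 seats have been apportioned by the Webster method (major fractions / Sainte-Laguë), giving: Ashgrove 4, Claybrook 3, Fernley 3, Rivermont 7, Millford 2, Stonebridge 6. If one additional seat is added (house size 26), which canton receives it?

Rivermont

Priority for the next seat is population ÷ (current seats + 0.5).
Priorities: Ashgrove 880.444, Claybrook 697.714, Fernley 684.000, Rivermont 940.667, Millford 696.800, Stonebridge 845.846.
Highest priority: Rivermont.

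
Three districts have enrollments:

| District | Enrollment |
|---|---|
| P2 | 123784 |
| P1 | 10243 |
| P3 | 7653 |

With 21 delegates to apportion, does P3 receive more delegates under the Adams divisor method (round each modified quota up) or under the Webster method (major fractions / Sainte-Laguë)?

Adams: P2 17, P1 2, P3 2.
Webster: P2 18, P1 2, P3 1.
P3 gets 2 under Adams and 1 under Webster.

Adams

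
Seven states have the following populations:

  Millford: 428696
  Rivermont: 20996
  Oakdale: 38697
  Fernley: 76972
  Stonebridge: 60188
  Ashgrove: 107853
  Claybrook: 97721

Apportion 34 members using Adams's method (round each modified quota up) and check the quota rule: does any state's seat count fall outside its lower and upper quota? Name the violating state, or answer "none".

Millford

Standard quotas: Millford 17.537, Rivermont 0.859, Oakdale 1.583, Fernley 3.149, Stonebridge 2.462, Ashgrove 4.412, Claybrook 3.998.
Adams allocation: Millford 16, Rivermont 1, Oakdale 2, Fernley 3, Stonebridge 3, Ashgrove 5, Claybrook 4.
Millford has quota 17.537 (lower 17, upper 18) but receives 16 — outside the quota interval.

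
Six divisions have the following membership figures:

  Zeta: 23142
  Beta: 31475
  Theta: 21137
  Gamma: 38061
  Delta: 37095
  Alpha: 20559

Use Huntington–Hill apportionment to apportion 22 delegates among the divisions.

Zeta 3, Beta 4, Theta 3, Gamma 5, Delta 4, Alpha 3

With divisor 8344: modified quotas Zeta 2.773, Beta 3.772, Theta 2.533, Gamma 4.561, Delta 4.446, Alpha 2.464.
Geometric-mean thresholds: Zeta √(2·3)=2.449, Beta √(3·4)=3.464, Theta √(2·3)=2.449, Gamma √(4·5)=4.472, Delta √(4·5)=4.472, Alpha √(2·3)=2.449.
Each quota rounded against its threshold gives Zeta 3, Beta 4, Theta 3, Gamma 5, Delta 4, Alpha 3 (total 22).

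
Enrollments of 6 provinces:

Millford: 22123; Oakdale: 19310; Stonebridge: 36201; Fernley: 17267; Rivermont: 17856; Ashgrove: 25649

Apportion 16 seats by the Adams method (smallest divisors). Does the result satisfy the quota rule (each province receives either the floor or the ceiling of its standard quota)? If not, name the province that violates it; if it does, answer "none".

Standard quotas: Millford 2.557, Oakdale 2.232, Stonebridge 4.185, Fernley 1.996, Rivermont 2.064, Ashgrove 2.965.
Adams allocation: Millford 3, Oakdale 2, Stonebridge 4, Fernley 2, Rivermont 2, Ashgrove 3.
Every allocation lies between the lower and upper quota.

none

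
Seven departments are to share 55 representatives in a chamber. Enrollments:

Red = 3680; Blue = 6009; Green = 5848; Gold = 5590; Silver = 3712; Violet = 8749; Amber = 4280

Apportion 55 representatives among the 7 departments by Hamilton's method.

Standard divisor: 37868 ÷ 55 ≈ 688.509.
Standard quotas: Red 5.3449, Blue 8.7276, Green 8.4937, Gold 8.1190, Silver 5.3914, Violet 12.7072, Amber 6.2163.
Lower quotas: Red 5, Blue 8, Green 8, Gold 8, Silver 5, Violet 12, Amber 6 (sum 52, leaving 3 seats).
Remainders in descending order: Blue 0.7276, Violet 0.7072, Green 0.4937, Silver 0.3914, Red 0.3449, Amber 0.2163, Gold 0.1190.
Largest remainders: Blue, Violet, Green receive the extra seats.

Red=5; Blue=9; Green=9; Gold=8; Silver=5; Violet=13; Amber=6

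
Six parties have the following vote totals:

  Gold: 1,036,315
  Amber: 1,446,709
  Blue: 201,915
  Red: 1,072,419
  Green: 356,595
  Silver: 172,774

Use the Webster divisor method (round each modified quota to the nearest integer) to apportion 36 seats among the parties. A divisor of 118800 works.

Gold: 9; Amber: 12; Blue: 2; Red: 9; Green: 3; Silver: 1

With modified divisor 118800: modified quotas Gold 8.723, Amber 12.178, Blue 1.700, Red 9.027, Green 3.002, Silver 1.454.
Rounding to the nearest integer: Gold 9, Amber 12, Blue 2, Red 9, Green 3, Silver 1 (total 36).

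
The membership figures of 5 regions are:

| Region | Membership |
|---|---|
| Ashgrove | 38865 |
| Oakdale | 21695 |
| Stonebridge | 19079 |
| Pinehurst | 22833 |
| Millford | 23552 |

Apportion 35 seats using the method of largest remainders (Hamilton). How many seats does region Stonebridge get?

5

Total 126024; standard divisor 126024/35 ≈ 3600.686.
Standard quotas: Ashgrove 10.7938, Oakdale 6.0252, Stonebridge 5.2987, Pinehurst 6.3413, Millford 6.5410.
Lower quotas: Ashgrove 10, Oakdale 6, Stonebridge 5, Pinehurst 6, Millford 6 (sum 33, leaving 2 seats).
Remainders in descending order: Ashgrove 0.7938, Millford 0.5410, Pinehurst 0.3413, Stonebridge 0.2987, Oakdale 0.0252.
Largest remainders: Ashgrove, Millford receive the extra seats.
Stonebridge receives 5.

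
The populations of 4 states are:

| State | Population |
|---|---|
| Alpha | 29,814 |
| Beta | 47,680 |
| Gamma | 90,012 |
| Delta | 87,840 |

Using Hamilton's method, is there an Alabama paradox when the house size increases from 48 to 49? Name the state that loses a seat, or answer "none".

At 48 seats: Alpha 6, Beta 9, Gamma 17, Delta 16.
At 49 seats: Alpha 6, Beta 9, Gamma 17, Delta 17.
No state's allocation decreased.

none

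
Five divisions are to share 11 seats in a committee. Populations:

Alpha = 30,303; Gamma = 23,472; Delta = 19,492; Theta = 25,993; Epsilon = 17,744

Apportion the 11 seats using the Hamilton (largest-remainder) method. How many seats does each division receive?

Alpha 3; Gamma 2; Delta 2; Theta 2; Epsilon 2

The standard divisor is 117004/11 ≈ 10636.727.
Standard quotas: Alpha 2.8489, Gamma 2.2067, Delta 1.8325, Theta 2.4437, Epsilon 1.6682.
Lower quotas: Alpha 2, Gamma 2, Delta 1, Theta 2, Epsilon 1 (sum 8, leaving 3 seats).
Remainders in descending order: Alpha 0.8489, Delta 0.8325, Epsilon 0.6682, Theta 0.4437, Gamma 0.2067.
Largest remainders: Alpha, Delta, Epsilon receive the extra seats.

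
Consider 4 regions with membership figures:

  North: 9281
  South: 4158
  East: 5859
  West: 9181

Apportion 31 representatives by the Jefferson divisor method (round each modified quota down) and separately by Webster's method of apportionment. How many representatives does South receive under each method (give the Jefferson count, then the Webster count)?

Jefferson: North 11, South 4, East 6, West 10.
Webster: North 10, South 5, East 6, West 10.
South gets 4 under Jefferson and 5 under Webster.

4 and 5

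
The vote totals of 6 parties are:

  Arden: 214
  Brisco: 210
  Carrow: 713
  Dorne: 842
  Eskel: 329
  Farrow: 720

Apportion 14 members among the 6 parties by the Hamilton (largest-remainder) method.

Arden 1; Brisco 1; Carrow 3; Dorne 4; Eskel 2; Farrow 3

Standard divisor: 3028 ÷ 14 ≈ 216.286.
Standard quotas: Arden 0.989, Brisco 0.971, Carrow 3.297, Dorne 3.893, Eskel 1.521, Farrow 3.329.
Lower quotas: Arden 0, Brisco 0, Carrow 3, Dorne 3, Eskel 1, Farrow 3 (sum 10, leaving 4 seats).
Remainders in descending order: Arden 0.989, Brisco 0.971, Dorne 0.893, Eskel 0.521, Farrow 0.329, Carrow 0.297.
Largest remainders: Arden, Brisco, Dorne, Eskel receive the extra seats.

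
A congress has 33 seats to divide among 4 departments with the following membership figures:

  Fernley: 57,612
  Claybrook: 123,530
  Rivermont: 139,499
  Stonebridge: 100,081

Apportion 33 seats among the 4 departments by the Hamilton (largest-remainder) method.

Standard divisor: 420722 ÷ 33 ≈ 12749.152.
Standard quotas: Fernley 4.5189, Claybrook 9.6893, Rivermont 10.9418, Stonebridge 7.8500.
Lower quotas: Fernley 4, Claybrook 9, Rivermont 10, Stonebridge 7 (sum 30, leaving 3 seats).
Remainders in descending order: Rivermont 0.9418, Stonebridge 0.8500, Claybrook 0.6893, Fernley 0.5189.
The surplus seats go to Rivermont, Stonebridge, Claybrook.

Fernley 4, Claybrook 10, Rivermont 11, Stonebridge 8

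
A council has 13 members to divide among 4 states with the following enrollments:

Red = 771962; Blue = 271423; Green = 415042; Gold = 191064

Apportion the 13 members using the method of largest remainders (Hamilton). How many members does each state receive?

Red=6; Blue=2; Green=3; Gold=2

Total 1649491; standard divisor 1649491/13 ≈ 126883.923.
Standard quotas: Red 6.0840, Blue 2.1391, Green 3.2710, Gold 1.5058.
Lower quotas: Red 6, Blue 2, Green 3, Gold 1 (sum 12, leaving 1 seat).
Remainders in descending order: Gold 0.5058, Green 0.2710, Blue 0.1391, Red 0.0840.
Largest remainder: Gold receives the extra seat.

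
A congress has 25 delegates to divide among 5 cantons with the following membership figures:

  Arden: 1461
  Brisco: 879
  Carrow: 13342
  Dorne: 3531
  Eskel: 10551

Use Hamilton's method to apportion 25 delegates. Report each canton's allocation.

Standard divisor: 29764 ÷ 25 ≈ 1190.56.
Standard quotas: Arden 1.2272, Brisco 0.7383, Carrow 11.2065, Dorne 2.9658, Eskel 8.8622.
Lower quotas: Arden 1, Brisco 0, Carrow 11, Dorne 2, Eskel 8 (sum 22, leaving 3 seats).
Remainders in descending order: Dorne 0.9658, Eskel 0.8622, Brisco 0.7383, Arden 0.2272, Carrow 0.2065.
The surplus seats go to Dorne, Eskel, Brisco.

Arden 1, Brisco 1, Carrow 11, Dorne 3, Eskel 9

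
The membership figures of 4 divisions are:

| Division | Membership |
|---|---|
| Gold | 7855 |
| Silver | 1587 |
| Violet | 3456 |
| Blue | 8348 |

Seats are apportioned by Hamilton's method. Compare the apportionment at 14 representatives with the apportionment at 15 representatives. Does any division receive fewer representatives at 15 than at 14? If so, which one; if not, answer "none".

none

At 14 seats: Gold 5, Silver 1, Violet 2, Blue 6.
At 15 seats: Gold 6, Silver 1, Violet 2, Blue 6.
No division's allocation decreased.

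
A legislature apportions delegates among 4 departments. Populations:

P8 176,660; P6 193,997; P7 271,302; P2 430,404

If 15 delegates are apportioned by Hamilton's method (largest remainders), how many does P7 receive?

4

The standard divisor is 1072363/15 ≈ 71490.867.
Standard quotas: P8 2.4711, P6 2.7136, P7 3.7949, P2 6.0204.
Lower quotas: P8 2, P6 2, P7 3, P2 6 (sum 13, leaving 2 seats).
Remainders in descending order: P7 0.7949, P6 0.7136, P8 0.4711, P2 0.0204.
The surplus seats go to P7, P6.
P7 receives 4.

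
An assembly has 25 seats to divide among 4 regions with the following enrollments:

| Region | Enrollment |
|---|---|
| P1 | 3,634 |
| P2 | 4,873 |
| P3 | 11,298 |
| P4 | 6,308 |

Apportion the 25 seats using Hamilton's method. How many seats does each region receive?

Standard divisor: 26113 ÷ 25 ≈ 1044.52.
Standard quotas: P1 3.4791, P2 4.6653, P3 10.8165, P4 6.0391.
Lower quotas: P1 3, P2 4, P3 10, P4 6 (sum 23, leaving 2 seats).
Remainders in descending order: P3 0.8165, P2 0.6653, P1 0.4791, P4 0.0391.
The surplus seats go to P3, P2.

P1=3; P2=5; P3=11; P4=6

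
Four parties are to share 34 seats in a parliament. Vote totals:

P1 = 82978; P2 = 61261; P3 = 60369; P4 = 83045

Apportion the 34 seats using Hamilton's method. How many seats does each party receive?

P1 10, P2 7, P3 7, P4 10

Standard divisor: 287653 ÷ 34 ≈ 8460.382.
Standard quotas: P1 9.8078, P2 7.2409, P3 7.1355, P4 9.8158.
Lower quotas: P1 9, P2 7, P3 7, P4 9 (sum 32, leaving 2 seats).
Remainders in descending order: P4 0.8158, P1 0.8078, P2 0.2409, P3 0.1355.
The surplus seats go to P4, P1.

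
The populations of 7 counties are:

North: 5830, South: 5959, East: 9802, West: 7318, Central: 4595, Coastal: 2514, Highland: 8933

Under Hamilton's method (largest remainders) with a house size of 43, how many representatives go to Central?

The standard divisor is 44951/43 ≈ 1045.372.
Standard quotas: North 5.5770, South 5.7004, East 9.3766, West 7.0004, Central 4.3956, Coastal 2.4049, Highland 8.5453.
Lower quotas: North 5, South 5, East 9, West 7, Central 4, Coastal 2, Highland 8 (sum 40, leaving 3 seats).
Remainders in descending order: South 0.7004, North 0.5770, Highland 0.5453, Coastal 0.4049, Central 0.3956, East 0.3766, West 0.0004.
The surplus seats go to South, North, Highland.
Central receives 4.

4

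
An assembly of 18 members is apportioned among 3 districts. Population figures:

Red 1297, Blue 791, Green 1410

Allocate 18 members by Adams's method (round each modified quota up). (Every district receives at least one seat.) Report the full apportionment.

Red 7, Blue 4, Green 7

Standard divisor 3498/18 ≈ 194.333; standard quotas: Red 6.674, Blue 4.070, Green 7.256.
Rounding up gives 7, 5, 8 = 20 seats, so the divisor must be adjusted.
With modified divisor 210: modified quotas Red 6.176, Blue 3.767, Green 6.714.
Rounding up: Red 7, Blue 4, Green 7 (total 18).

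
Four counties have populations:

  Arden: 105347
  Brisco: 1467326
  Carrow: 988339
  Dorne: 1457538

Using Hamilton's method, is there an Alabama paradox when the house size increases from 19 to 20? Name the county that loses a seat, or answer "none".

At 19 seats: Arden 0, Brisco 7, Carrow 5, Dorne 7.
At 20 seats: Arden 1, Brisco 7, Carrow 5, Dorne 7.
No county's allocation decreased.

none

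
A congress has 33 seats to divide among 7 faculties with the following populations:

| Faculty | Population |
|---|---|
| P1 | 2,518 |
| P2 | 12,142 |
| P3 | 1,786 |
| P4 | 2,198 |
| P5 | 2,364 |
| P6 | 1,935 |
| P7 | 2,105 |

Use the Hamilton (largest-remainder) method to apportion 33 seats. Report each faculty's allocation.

The standard divisor is 25048/33 ≈ 759.03.
Standard quotas: P1 3.3174, P2 15.9967, P3 2.3530, P4 2.8958, P5 3.1145, P6 2.5493, P7 2.7733.
Lower quotas: P1 3, P2 15, P3 2, P4 2, P5 3, P6 2, P7 2 (sum 29, leaving 4 seats).
Remainders in descending order: P2 0.9967, P4 0.8958, P7 0.7733, P6 0.5493, P3 0.3530, P1 0.3174, P5 0.1145.
Largest remainders: P2, P4, P7, P6 receive the extra seats.

P1=3; P2=16; P3=2; P4=3; P5=3; P6=3; P7=3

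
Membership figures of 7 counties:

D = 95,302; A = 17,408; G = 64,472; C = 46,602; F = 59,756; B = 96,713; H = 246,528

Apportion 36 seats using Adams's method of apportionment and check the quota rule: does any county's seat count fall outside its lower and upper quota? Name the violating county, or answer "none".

H

Standard quotas: D 5.474, A 1.000, G 3.703, C 2.677, F 3.432, B 5.555, H 14.160.
Adams allocation: D 5, A 1, G 4, C 3, F 4, B 6, H 13.
H has quota 14.160 (lower 14, upper 15) but receives 13 — outside the quota interval.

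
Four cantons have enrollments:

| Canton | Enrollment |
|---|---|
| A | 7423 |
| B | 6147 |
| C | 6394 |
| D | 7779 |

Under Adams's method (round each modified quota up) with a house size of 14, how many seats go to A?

4

Standard divisor 27743/14 ≈ 1981.643; standard quotas: A 3.746, B 3.102, C 3.227, D 3.926.
Rounding up gives 4, 4, 4, 4 = 16 seats, so the divisor must be adjusted.
With modified divisor 2300: modified quotas A 3.227, B 2.673, C 2.780, D 3.382.
Rounding up: A 4, B 3, C 3, D 4 (total 14).
A receives 4.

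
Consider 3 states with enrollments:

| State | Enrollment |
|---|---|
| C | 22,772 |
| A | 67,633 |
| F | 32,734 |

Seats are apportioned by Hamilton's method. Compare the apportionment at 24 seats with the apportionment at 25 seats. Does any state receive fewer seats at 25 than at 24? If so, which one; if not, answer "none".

At 24 seats: C 5, A 13, F 6.
At 25 seats: C 4, A 14, F 7.
C drops from 5 to 4.

C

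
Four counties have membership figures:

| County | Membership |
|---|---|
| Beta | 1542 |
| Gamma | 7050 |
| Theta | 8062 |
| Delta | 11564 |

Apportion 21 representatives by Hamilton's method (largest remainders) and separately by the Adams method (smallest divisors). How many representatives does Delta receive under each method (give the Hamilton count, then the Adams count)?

9 and 8

Hamilton: Beta 1, Gamma 5, Theta 6, Delta 9.
Adams: Beta 2, Gamma 5, Theta 6, Delta 8.
Delta gets 9 under Hamilton and 8 under Adams.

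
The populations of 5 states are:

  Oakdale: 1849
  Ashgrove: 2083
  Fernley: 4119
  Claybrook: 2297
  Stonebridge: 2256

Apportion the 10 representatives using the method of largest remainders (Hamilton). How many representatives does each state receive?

Total 12604; standard divisor 12604/10 ≈ 1260.4.
Standard quotas: Oakdale 1.467, Ashgrove 1.653, Fernley 3.268, Claybrook 1.822, Stonebridge 1.790.
Lower quotas: Oakdale 1, Ashgrove 1, Fernley 3, Claybrook 1, Stonebridge 1 (sum 7, leaving 3 seats).
Remainders in descending order: Claybrook 0.822, Stonebridge 0.790, Ashgrove 0.653, Oakdale 0.467, Fernley 0.268.
The surplus seats go to Claybrook, Stonebridge, Ashgrove.

Oakdale 1, Ashgrove 2, Fernley 3, Claybrook 2, Stonebridge 2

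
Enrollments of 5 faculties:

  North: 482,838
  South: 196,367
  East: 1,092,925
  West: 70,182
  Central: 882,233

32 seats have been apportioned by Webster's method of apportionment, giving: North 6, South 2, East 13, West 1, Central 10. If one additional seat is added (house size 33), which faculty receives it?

Priority for the next seat is population ÷ (current seats + 0.5).
Priorities: North 74282.769, South 78546.800, East 80957.407, West 46788.000, Central 84022.190.
Highest priority: Central.

Central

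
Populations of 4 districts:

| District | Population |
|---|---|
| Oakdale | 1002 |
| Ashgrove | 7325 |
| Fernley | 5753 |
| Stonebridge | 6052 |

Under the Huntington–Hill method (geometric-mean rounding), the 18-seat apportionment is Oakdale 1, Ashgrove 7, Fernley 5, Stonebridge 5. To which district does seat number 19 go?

Priority for the next seat is population ÷ (√(s·(s+1))).
Priorities: Oakdale 708.521, Ashgrove 978.844, Fernley 1050.349, Stonebridge 1104.939.
Highest priority: Stonebridge.

Stonebridge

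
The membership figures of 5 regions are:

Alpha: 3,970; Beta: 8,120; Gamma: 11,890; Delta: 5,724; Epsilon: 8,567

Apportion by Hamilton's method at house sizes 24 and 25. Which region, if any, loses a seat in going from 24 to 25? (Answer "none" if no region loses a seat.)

Alpha

At 24 seats: Alpha 3, Beta 5, Gamma 7, Delta 4, Epsilon 5.
At 25 seats: Alpha 2, Beta 5, Gamma 8, Delta 4, Epsilon 6.
Alpha drops from 3 to 2.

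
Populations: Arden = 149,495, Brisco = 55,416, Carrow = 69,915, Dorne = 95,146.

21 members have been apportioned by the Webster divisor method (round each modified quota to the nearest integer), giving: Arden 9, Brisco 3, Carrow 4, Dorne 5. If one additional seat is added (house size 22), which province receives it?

Priority for the next seat is population ÷ (current seats + 0.5).
Priorities: Arden 15736.316, Brisco 15833.143, Carrow 15536.667, Dorne 17299.273.
Highest priority: Dorne.

Dorne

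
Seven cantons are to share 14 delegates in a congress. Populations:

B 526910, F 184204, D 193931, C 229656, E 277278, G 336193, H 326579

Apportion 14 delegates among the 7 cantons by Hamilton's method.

B 4, F 1, D 1, C 2, E 2, G 2, H 2

The standard divisor is 2074751/14 ≈ 148196.5.
Standard quotas: B 3.5555, F 1.2430, D 1.3086, C 1.5497, E 1.8710, G 2.2686, H 2.2037.
Lower quotas: B 3, F 1, D 1, C 1, E 1, G 2, H 2 (sum 11, leaving 3 seats).
Remainders in descending order: E 0.8710, B 0.5555, C 0.5497, D 0.3086, G 0.2686, F 0.2430, H 0.2037.
The surplus seats go to E, B, C.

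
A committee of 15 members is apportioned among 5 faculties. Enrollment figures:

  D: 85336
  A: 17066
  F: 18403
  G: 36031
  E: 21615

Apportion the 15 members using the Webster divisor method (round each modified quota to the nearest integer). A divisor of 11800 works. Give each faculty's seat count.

D=7, A=1, F=2, G=3, E=2

With modified divisor 11800: modified quotas D 7.232, A 1.446, F 1.560, G 3.053, E 1.832.
Rounding to the nearest integer: D 7, A 1, F 2, G 3, E 2 (total 15).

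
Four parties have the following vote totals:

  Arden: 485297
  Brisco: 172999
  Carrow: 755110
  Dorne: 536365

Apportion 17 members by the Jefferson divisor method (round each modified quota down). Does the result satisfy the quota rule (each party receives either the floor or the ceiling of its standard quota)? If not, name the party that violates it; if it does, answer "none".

Standard quotas: Arden 4.231, Brisco 1.508, Carrow 6.584, Dorne 4.677.
Jefferson allocation: Arden 4, Brisco 1, Carrow 7, Dorne 5.
Every allocation lies between the lower and upper quota.

none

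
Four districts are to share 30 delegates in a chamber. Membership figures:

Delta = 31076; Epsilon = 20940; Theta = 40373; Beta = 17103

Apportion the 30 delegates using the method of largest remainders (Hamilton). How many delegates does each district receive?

Standard divisor: 109492 ÷ 30 ≈ 3649.733.
Standard quotas: Delta 8.5146, Epsilon 5.7374, Theta 11.0619, Beta 4.6861.
Lower quotas: Delta 8, Epsilon 5, Theta 11, Beta 4 (sum 28, leaving 2 seats).
Remainders in descending order: Epsilon 0.7374, Beta 0.6861, Delta 0.5146, Theta 0.0619.
Largest remainders: Epsilon, Beta receive the extra seats.

Delta 8, Epsilon 6, Theta 11, Beta 5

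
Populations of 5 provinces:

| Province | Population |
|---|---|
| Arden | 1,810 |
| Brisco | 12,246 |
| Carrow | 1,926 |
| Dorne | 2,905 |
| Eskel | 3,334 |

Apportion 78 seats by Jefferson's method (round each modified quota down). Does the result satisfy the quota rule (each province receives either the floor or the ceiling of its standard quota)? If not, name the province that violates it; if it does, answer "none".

Brisco

Standard quotas: Arden 6.353, Brisco 42.986, Carrow 6.761, Dorne 10.197, Eskel 11.703.
Jefferson allocation: Arden 6, Brisco 44, Carrow 6, Dorne 10, Eskel 12.
Brisco has quota 42.986 (lower 42, upper 43) but receives 44 — outside the quota interval.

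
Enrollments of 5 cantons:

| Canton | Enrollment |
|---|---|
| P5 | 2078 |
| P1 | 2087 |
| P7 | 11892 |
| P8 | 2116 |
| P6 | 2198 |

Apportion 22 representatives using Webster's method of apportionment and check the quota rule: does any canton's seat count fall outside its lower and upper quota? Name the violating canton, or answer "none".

P7

Standard quotas: P5 2.244, P1 2.254, P7 12.843, P8 2.285, P6 2.374.
Webster allocation: P5 2, P1 2, P7 14, P8 2, P6 2.
P7 has quota 12.843 (lower 12, upper 13) but receives 14 — outside the quota interval.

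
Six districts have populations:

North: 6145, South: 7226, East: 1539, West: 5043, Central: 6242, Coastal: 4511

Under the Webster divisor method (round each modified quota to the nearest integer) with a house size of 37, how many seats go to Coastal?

Standard divisor 30706/37 ≈ 829.892; standard quotas: North 7.405, South 8.707, East 1.854, West 6.077, Central 7.521, Coastal 5.436.
Rounding to the nearest integer gives North 7, South 9, East 2, West 6, Central 8, Coastal 5 — total 37, matching the house size, so no adjustment is needed.
Coastal receives 5.

5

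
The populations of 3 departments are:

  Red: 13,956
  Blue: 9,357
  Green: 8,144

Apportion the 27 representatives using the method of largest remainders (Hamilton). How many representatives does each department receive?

Red: 12, Blue: 8, Green: 7

Standard divisor: 31457 ÷ 27 ≈ 1165.074.
Standard quotas: Red 11.9786, Blue 8.0312, Green 6.9901.
Lower quotas: Red 11, Blue 8, Green 6 (sum 25, leaving 2 seats).
Remainders in descending order: Green 0.9901, Red 0.9786, Blue 0.0312.
The surplus seats go to Green, Red.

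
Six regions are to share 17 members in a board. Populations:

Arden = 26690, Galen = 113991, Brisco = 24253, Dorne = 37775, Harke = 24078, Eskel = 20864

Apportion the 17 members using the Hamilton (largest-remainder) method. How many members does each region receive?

Total 247651; standard divisor 247651/17 ≈ 14567.706.
Standard quotas: Arden 1.8321, Galen 7.8249, Brisco 1.6648, Dorne 2.5931, Harke 1.6528, Eskel 1.4322.
Lower quotas: Arden 1, Galen 7, Brisco 1, Dorne 2, Harke 1, Eskel 1 (sum 13, leaving 4 seats).
Remainders in descending order: Arden 0.8321, Galen 0.8249, Brisco 0.6648, Harke 0.6528, Dorne 0.5931, Eskel 0.4322.
Largest remainders: Arden, Galen, Brisco, Harke receive the extra seats.

Arden: 2, Galen: 8, Brisco: 2, Dorne: 2, Harke: 2, Eskel: 1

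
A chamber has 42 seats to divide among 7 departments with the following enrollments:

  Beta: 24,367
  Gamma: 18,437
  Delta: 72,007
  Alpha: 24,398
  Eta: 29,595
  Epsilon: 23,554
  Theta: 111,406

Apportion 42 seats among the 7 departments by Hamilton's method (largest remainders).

Standard divisor: 303764 ÷ 42 ≈ 7232.476.
Standard quotas: Beta 3.3691, Gamma 2.5492, Delta 9.9561, Alpha 3.3734, Eta 4.0920, Epsilon 3.2567, Theta 15.4036.
Lower quotas: Beta 3, Gamma 2, Delta 9, Alpha 3, Eta 4, Epsilon 3, Theta 15 (sum 39, leaving 3 seats).
Remainders in descending order: Delta 0.9561, Gamma 0.5492, Theta 0.4036, Alpha 0.3734, Beta 0.3691, Epsilon 0.2567, Eta 0.0920.
Largest remainders: Delta, Gamma, Theta receive the extra seats.

Beta 3, Gamma 3, Delta 10, Alpha 3, Eta 4, Epsilon 3, Theta 16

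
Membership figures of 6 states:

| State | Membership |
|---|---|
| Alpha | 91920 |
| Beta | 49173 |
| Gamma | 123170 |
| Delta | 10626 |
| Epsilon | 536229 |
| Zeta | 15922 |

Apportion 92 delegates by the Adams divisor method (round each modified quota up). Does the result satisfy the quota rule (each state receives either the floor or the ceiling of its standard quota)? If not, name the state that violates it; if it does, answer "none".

Epsilon

Standard quotas: Alpha 10.225, Beta 5.470, Gamma 13.701, Delta 1.182, Epsilon 59.650, Zeta 1.771.
Adams allocation: Alpha 10, Beta 6, Gamma 14, Delta 2, Epsilon 58, Zeta 2.
Epsilon has quota 59.650 (lower 59, upper 60) but receives 58 — outside the quota interval.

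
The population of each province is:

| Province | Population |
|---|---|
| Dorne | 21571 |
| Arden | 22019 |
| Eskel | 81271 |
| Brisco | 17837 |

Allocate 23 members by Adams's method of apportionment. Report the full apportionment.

Dorne=4; Arden=4; Eskel=12; Brisco=3

Standard divisor 142698/23 ≈ 6204.261; standard quotas: Dorne 3.477, Arden 3.549, Eskel 13.099, Brisco 2.875.
Rounding up gives 4, 4, 14, 3 = 25 seats, so the divisor must be adjusted.
With modified divisor 7000: modified quotas Dorne 3.082, Arden 3.146, Eskel 11.610, Brisco 2.548.
Rounding up: Dorne 4, Arden 4, Eskel 12, Brisco 3 (total 23).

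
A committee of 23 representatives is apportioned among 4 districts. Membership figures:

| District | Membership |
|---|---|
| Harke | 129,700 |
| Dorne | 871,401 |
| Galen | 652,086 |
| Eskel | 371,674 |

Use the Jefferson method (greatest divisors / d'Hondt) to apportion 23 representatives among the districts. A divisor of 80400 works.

Harke 1; Dorne 10; Galen 8; Eskel 4

With modified divisor 80400: modified quotas Harke 1.613, Dorne 10.838, Galen 8.111, Eskel 4.623.
Rounding down: Harke 1, Dorne 10, Galen 8, Eskel 4 (total 23).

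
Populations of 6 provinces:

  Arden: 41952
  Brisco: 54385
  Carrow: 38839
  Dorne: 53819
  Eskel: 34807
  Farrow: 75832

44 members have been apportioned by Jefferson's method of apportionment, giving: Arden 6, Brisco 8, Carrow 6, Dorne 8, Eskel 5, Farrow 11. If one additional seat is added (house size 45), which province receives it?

Farrow

Priority for the next seat is population ÷ (current seats + 1).
Priorities: Arden 5993.143, Brisco 6042.778, Carrow 5548.429, Dorne 5979.889, Eskel 5801.167, Farrow 6319.333.
Highest priority: Farrow.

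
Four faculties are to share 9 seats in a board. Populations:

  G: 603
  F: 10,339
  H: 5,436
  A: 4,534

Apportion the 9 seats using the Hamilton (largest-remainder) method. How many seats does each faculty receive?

G 0; F 5; H 2; A 2

The standard divisor is 20912/9 ≈ 2323.556.
Standard quotas: G 0.2595, F 4.4496, H 2.3395, A 1.9513.
Lower quotas: G 0, F 4, H 2, A 1 (sum 7, leaving 2 seats).
Remainders in descending order: A 0.9513, F 0.4496, H 0.3395, G 0.2595.
The surplus seats go to A, F.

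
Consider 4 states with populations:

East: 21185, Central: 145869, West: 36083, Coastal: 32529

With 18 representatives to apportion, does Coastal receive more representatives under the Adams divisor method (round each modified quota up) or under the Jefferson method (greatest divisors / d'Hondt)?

Adams

Adams: East 2, Central 10, West 3, Coastal 3.
Jefferson: East 1, Central 12, West 3, Coastal 2.
Coastal gets 3 under Adams and 2 under Jefferson.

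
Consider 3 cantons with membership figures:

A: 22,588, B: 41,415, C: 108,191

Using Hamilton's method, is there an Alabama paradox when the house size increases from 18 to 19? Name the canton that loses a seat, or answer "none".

A

At 18 seats: A 3, B 4, C 11.
At 19 seats: A 2, B 5, C 12.
A drops from 3 to 2.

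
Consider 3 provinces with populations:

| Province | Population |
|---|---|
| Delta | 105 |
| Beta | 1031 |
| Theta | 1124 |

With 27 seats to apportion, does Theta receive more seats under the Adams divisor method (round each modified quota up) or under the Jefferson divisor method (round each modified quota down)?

Jefferson

Adams: Delta 2, Beta 12, Theta 13.
Jefferson: Delta 1, Beta 12, Theta 14.
Theta gets 13 under Adams and 14 under Jefferson.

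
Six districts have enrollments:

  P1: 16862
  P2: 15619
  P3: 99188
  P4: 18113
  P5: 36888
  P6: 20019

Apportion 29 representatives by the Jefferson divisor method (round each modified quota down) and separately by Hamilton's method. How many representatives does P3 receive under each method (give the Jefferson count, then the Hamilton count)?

Jefferson: P1 2, P2 2, P3 15, P4 2, P5 5, P6 3.
Hamilton: P1 2, P2 2, P3 14, P4 3, P5 5, P6 3.
P3 gets 15 under Jefferson and 14 under Hamilton.

15 and 14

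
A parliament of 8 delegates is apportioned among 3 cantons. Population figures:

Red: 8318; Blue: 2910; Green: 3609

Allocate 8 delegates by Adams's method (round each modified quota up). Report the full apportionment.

Red 4; Blue 2; Green 2

Standard divisor 14837/8 ≈ 1854.625; standard quotas: Red 4.485, Blue 1.569, Green 1.946.
Rounding up gives 5, 2, 2 = 9 seats, so the divisor must be adjusted.
With modified divisor 2400: modified quotas Red 3.466, Blue 1.212, Green 1.504.
Rounding up: Red 4, Blue 2, Green 2 (total 8).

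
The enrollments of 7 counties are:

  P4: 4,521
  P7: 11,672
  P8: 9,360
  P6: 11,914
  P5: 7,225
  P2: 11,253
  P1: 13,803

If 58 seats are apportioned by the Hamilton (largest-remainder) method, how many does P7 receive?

10

Total 69748; standard divisor 69748/58 ≈ 1202.552.
Standard quotas: P4 3.7595, P7 9.7060, P8 7.7834, P6 9.9073, P5 6.0081, P2 9.3576, P1 11.4781.
Lower quotas: P4 3, P7 9, P8 7, P6 9, P5 6, P2 9, P1 11 (sum 54, leaving 4 seats).
Remainders in descending order: P6 0.9073, P8 0.7834, P4 0.7595, P7 0.7060, P1 0.4781, P2 0.3576, P5 0.0081.
Largest remainders: P6, P8, P4, P7 receive the extra seats.
P7 receives 10.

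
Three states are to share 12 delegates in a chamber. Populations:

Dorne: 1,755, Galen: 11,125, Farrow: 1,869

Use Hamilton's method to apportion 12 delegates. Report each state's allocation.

Dorne 1; Galen 9; Farrow 2

The standard divisor is 14749/12 ≈ 1229.083.
Standard quotas: Dorne 1.4279, Galen 9.0515, Farrow 1.5206.
Lower quotas: Dorne 1, Galen 9, Farrow 1 (sum 11, leaving 1 seat).
Remainders in descending order: Farrow 0.5206, Dorne 0.4279, Galen 0.0515.
Largest remainder: Farrow receives the extra seat.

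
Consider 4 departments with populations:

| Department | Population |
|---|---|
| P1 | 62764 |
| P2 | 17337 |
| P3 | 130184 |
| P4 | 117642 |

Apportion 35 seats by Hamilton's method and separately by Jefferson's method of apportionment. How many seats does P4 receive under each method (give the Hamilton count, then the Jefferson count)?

12 and 13

Hamilton: P1 7, P2 2, P3 14, P4 12.
Jefferson: P1 7, P2 1, P3 14, P4 13.
P4 gets 12 under Hamilton and 13 under Jefferson.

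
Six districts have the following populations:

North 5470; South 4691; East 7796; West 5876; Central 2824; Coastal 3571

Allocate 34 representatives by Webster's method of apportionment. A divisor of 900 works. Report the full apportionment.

With modified divisor 900: modified quotas North 6.078, South 5.212, East 8.662, West 6.529, Central 3.138, Coastal 3.968.
Rounding to the nearest integer: North 6, South 5, East 9, West 7, Central 3, Coastal 4 (total 34).

North 6, South 5, East 9, West 7, Central 3, Coastal 4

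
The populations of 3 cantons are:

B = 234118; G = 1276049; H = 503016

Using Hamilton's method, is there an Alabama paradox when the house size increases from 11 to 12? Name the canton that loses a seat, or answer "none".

none

At 11 seats: B 1, G 7, H 3.
At 12 seats: B 1, G 8, H 3.
No canton's allocation decreased.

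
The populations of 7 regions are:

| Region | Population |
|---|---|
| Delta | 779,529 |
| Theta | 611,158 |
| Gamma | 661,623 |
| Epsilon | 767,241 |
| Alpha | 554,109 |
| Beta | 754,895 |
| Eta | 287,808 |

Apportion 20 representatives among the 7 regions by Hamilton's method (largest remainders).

Total 4416363; standard divisor 4416363/20 ≈ 220818.15.
Standard quotas: Delta 3.5302, Theta 2.7677, Gamma 2.9962, Epsilon 3.4745, Alpha 2.5093, Beta 3.4186, Eta 1.3034.
Lower quotas: Delta 3, Theta 2, Gamma 2, Epsilon 3, Alpha 2, Beta 3, Eta 1 (sum 16, leaving 4 seats).
Remainders in descending order: Gamma 0.9962, Theta 0.7677, Delta 0.5302, Alpha 0.5093, Epsilon 0.4745, Beta 0.4186, Eta 0.3034.
The surplus seats go to Gamma, Theta, Delta, Alpha.

Delta: 4; Theta: 3; Gamma: 3; Epsilon: 3; Alpha: 3; Beta: 3; Eta: 1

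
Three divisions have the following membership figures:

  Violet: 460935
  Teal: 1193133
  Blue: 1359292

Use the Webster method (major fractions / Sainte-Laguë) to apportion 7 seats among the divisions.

Violet: 1; Teal: 3; Blue: 3

Standard divisor 3013360/7 ≈ 430480; standard quotas: Violet 1.071, Teal 2.772, Blue 3.158.
Rounding to the nearest integer gives Violet 1, Teal 3, Blue 3 — total 7, matching the house size, so no adjustment is needed.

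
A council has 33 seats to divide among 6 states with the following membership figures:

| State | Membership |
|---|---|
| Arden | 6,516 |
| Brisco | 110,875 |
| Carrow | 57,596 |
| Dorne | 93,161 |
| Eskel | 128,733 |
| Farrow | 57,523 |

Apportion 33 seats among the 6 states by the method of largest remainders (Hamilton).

Arden 1; Brisco 8; Carrow 4; Dorne 7; Eskel 9; Farrow 4

Standard divisor: 454404 ÷ 33 ≈ 13769.818.
Standard quotas: Arden 0.4732, Brisco 8.0520, Carrow 4.1828, Dorne 6.7656, Eskel 9.3489, Farrow 4.1775.
Lower quotas: Arden 0, Brisco 8, Carrow 4, Dorne 6, Eskel 9, Farrow 4 (sum 31, leaving 2 seats).
Remainders in descending order: Dorne 0.7656, Arden 0.4732, Eskel 0.3489, Carrow 0.1828, Farrow 0.1775, Brisco 0.0520.
Largest remainders: Dorne, Arden receive the extra seats.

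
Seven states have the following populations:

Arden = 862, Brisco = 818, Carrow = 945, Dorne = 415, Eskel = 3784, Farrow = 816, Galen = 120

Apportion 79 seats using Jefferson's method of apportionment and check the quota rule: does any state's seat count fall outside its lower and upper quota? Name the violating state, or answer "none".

Standard quotas: Arden 8.776, Brisco 8.328, Carrow 9.620, Dorne 4.225, Eskel 38.523, Farrow 8.307, Galen 1.222.
Jefferson allocation: Arden 9, Brisco 8, Carrow 9, Dorne 4, Eskel 40, Farrow 8, Galen 1.
Eskel has quota 38.523 (lower 38, upper 39) but receives 40 — outside the quota interval.

Eskel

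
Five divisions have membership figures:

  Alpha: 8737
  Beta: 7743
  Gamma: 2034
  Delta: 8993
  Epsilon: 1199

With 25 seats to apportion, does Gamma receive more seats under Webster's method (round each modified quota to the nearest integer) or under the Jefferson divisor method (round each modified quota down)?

Webster

Webster: Alpha 7, Beta 7, Gamma 2, Delta 8, Epsilon 1.
Jefferson: Alpha 8, Beta 7, Gamma 1, Delta 8, Epsilon 1.
Gamma gets 2 under Webster and 1 under Jefferson.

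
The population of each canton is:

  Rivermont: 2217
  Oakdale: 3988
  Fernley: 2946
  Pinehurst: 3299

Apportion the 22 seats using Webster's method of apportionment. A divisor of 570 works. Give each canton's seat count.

With modified divisor 570: modified quotas Rivermont 3.889, Oakdale 6.996, Fernley 5.168, Pinehurst 5.788.
Rounding to the nearest integer: Rivermont 4, Oakdale 7, Fernley 5, Pinehurst 6 (total 22).

Rivermont: 4; Oakdale: 7; Fernley: 5; Pinehurst: 6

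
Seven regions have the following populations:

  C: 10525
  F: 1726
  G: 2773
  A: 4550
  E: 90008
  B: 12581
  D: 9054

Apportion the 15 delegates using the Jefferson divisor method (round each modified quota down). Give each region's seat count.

Standard divisor 131217/15 ≈ 8747.8; standard quotas: C 1.203, F 0.197, G 0.317, A 0.520, E 10.289, B 1.438, D 1.035.
Rounding down gives 1, 0, 0, 0, 10, 1, 1 = 13 seats, so the divisor must be adjusted.
With modified divisor 7200: modified quotas C 1.462, F 0.240, G 0.385, A 0.632, E 12.501, B 1.747, D 1.258.
Rounding down: C 1, F 0, G 0, A 0, E 12, B 1, D 1 (total 15).

C: 1, F: 0, G: 0, A: 0, E: 12, B: 1, D: 1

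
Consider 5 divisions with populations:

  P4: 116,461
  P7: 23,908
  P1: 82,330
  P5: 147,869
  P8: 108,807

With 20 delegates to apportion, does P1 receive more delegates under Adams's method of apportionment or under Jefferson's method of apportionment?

Adams

Adams: P4 5, P7 1, P1 4, P5 6, P8 4.
Jefferson: P4 5, P7 1, P1 3, P5 6, P8 5.
P1 gets 4 under Adams and 3 under Jefferson.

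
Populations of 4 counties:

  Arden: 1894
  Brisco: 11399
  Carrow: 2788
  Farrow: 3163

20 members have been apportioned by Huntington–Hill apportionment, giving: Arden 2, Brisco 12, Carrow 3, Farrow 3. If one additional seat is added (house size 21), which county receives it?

Farrow

Priority for the next seat is population ÷ (√(s·(s+1))).
Priorities: Arden 773.222, Brisco 912.650, Carrow 804.826, Farrow 913.079.
Highest priority: Farrow.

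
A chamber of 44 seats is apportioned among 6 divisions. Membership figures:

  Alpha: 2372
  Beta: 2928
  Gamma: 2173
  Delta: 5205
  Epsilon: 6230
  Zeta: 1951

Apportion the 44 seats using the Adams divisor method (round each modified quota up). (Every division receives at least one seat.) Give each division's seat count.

Alpha: 5, Beta: 6, Gamma: 5, Delta: 11, Epsilon: 13, Zeta: 4

Standard divisor 20859/44 ≈ 474.068; standard quotas: Alpha 5.003, Beta 6.176, Gamma 4.584, Delta 10.979, Epsilon 13.142, Zeta 4.115.
Rounding up gives 6, 7, 5, 11, 14, 5 = 48 seats, so the divisor must be adjusted.
With modified divisor 500: modified quotas Alpha 4.744, Beta 5.856, Gamma 4.346, Delta 10.410, Epsilon 12.460, Zeta 3.902.
Rounding up: Alpha 5, Beta 6, Gamma 5, Delta 11, Epsilon 13, Zeta 4 (total 44).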